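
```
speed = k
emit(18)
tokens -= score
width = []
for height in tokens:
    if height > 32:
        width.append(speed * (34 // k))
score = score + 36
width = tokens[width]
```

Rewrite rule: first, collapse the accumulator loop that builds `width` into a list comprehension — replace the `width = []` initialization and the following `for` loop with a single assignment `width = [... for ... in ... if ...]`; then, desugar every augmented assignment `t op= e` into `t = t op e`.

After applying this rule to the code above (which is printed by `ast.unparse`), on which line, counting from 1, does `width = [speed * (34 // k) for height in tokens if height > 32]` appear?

4

Transformed code:
speed = k
emit(18)
tokens = tokens - score
width = [speed * (34 // k) for height in tokens if height > 32]
score = score + 36
width = tokens[width]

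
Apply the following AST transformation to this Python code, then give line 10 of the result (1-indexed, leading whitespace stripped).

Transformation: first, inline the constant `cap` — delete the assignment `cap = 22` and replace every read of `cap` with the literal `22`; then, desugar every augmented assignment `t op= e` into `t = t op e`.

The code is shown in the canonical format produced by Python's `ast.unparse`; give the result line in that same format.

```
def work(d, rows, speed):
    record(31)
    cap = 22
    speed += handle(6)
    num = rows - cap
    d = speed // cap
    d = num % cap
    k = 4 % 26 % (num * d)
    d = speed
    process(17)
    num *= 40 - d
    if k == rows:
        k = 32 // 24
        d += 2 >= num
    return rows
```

num = num * (40 - d)

Transformed code:
def work(d, rows, speed):
    record(31)
    speed = speed + handle(6)
    num = rows - 22
    d = speed // 22
    d = num % 22
    k = 4 % 26 % (num * d)
    d = speed
    process(17)
    num = num * (40 - d)
    if k == rows:
        k = 32 // 24
        d = d + (2 >= num)
    return rows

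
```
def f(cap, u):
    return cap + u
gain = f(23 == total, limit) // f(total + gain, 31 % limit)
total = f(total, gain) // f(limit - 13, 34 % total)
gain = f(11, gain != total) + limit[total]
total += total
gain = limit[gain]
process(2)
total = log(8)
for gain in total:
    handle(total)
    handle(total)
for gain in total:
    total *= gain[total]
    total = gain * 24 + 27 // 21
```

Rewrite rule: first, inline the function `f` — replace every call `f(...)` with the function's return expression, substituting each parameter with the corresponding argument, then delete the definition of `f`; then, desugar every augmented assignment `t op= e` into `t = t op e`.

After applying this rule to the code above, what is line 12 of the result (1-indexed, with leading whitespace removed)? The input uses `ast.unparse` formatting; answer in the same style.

Transformed code:
gain = ((23 == total) + limit) // (total + gain + 31 % limit)
total = (total + gain) // (limit - 13 + 34 % total)
gain = 11 + (gain != total) + limit[total]
total = total + total
gain = limit[gain]
process(2)
total = log(8)
for gain in total:
    handle(total)
    handle(total)
for gain in total:
    total = total * gain[total]
    total = gain * 24 + 27 // 21

total = total * gain[total]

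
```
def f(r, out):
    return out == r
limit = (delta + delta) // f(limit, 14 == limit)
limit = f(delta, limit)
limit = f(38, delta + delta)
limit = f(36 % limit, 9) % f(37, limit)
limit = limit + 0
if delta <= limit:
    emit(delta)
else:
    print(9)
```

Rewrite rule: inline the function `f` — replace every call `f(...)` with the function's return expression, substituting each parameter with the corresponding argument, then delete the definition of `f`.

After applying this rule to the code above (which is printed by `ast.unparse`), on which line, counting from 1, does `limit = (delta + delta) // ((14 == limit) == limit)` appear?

1

Transformed code:
limit = (delta + delta) // ((14 == limit) == limit)
limit = limit == delta
limit = delta + delta == 38
limit = (9 == 36 % limit) % (limit == 37)
limit = limit + 0
if delta <= limit:
    emit(delta)
else:
    print(9)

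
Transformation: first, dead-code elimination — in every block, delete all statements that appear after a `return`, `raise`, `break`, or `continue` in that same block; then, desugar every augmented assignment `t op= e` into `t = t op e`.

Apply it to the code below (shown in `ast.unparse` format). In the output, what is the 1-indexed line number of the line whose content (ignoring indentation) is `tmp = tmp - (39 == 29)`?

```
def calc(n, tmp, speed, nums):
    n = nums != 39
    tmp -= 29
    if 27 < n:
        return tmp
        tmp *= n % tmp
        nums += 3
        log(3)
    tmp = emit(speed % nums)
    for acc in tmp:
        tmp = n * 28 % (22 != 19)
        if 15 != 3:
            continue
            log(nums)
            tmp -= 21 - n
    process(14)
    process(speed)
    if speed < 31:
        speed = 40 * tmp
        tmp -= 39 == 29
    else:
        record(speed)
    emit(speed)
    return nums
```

Transformed code:
def calc(n, tmp, speed, nums):
    n = nums != 39
    tmp = tmp - 29
    if 27 < n:
        return tmp
    tmp = emit(speed % nums)
    for acc in tmp:
        tmp = n * 28 % (22 != 19)
        if 15 != 3:
            continue
    process(14)
    process(speed)
    if speed < 31:
        speed = 40 * tmp
        tmp = tmp - (39 == 29)
    else:
        record(speed)
    emit(speed)
    return nums

15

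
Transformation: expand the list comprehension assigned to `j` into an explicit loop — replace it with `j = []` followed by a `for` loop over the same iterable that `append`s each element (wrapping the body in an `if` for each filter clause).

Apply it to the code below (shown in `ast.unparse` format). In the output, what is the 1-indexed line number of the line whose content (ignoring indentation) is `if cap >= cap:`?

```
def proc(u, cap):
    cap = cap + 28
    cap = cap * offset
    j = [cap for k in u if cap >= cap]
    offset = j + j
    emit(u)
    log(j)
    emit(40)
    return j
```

6

Transformed code:
def proc(u, cap):
    cap = cap + 28
    cap = cap * offset
    j = []
    for k in u:
        if cap >= cap:
            j.append(cap)
    offset = j + j
    emit(u)
    log(j)
    emit(40)
    return j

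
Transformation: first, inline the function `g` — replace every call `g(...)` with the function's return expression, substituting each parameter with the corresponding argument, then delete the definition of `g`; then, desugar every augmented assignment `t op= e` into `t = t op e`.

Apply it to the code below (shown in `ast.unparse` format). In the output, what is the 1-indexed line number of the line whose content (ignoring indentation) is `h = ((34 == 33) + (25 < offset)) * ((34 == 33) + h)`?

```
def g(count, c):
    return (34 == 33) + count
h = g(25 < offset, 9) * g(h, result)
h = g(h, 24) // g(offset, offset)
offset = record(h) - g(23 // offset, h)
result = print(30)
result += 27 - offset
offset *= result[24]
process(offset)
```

1

Transformed code:
h = ((34 == 33) + (25 < offset)) * ((34 == 33) + h)
h = ((34 == 33) + h) // ((34 == 33) + offset)
offset = record(h) - ((34 == 33) + 23 // offset)
result = print(30)
result = result + (27 - offset)
offset = offset * result[24]
process(offset)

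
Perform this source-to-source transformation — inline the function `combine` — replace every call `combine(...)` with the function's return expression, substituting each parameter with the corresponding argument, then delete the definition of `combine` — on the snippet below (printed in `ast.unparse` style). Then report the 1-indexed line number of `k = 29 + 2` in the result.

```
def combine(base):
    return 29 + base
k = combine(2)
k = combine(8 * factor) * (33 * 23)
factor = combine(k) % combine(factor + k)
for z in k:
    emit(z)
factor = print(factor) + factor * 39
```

1

Transformed code:
k = 29 + 2
k = (29 + 8 * factor) * (33 * 23)
factor = (29 + k) % (29 + (factor + k))
for z in k:
    emit(z)
factor = print(factor) + factor * 39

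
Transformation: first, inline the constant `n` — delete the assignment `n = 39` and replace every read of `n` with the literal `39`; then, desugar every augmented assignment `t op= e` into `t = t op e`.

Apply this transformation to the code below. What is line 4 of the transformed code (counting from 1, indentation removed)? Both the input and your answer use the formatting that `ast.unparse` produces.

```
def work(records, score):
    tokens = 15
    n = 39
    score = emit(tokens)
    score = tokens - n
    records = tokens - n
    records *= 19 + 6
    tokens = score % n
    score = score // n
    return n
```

Transformed code:
def work(records, score):
    tokens = 15
    score = emit(tokens)
    score = tokens - 39
    records = tokens - 39
    records = records * (19 + 6)
    tokens = score % 39
    score = score // 39
    return 39

score = tokens - 39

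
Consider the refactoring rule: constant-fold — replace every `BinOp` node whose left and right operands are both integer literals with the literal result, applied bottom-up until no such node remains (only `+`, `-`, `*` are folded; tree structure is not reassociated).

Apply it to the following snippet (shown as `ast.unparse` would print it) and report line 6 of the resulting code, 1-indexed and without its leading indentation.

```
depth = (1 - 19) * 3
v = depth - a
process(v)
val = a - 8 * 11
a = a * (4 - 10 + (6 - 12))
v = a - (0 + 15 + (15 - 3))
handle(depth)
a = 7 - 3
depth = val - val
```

v = a - 27

Transformed code:
depth = -54
v = depth - a
process(v)
val = a - 88
a = a * -12
v = a - 27
handle(depth)
a = 4
depth = val - val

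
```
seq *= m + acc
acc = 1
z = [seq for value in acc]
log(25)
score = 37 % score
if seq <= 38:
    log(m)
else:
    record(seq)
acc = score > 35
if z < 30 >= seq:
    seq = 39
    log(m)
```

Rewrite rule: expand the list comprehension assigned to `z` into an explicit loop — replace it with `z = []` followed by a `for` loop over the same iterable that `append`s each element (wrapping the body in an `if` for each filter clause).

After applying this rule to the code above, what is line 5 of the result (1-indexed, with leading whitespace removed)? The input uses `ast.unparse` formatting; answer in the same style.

Transformed code:
seq *= m + acc
acc = 1
z = []
for value in acc:
    z.append(seq)
log(25)
score = 37 % score
if seq <= 38:
    log(m)
else:
    record(seq)
acc = score > 35
if z < 30 >= seq:
    seq = 39
    log(m)

z.append(seq)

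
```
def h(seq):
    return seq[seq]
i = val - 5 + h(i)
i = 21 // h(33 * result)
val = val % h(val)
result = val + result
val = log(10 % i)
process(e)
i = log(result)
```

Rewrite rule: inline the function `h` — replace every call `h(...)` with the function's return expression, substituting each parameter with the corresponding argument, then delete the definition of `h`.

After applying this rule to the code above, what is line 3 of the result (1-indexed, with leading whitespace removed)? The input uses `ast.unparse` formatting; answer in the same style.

val = val % val[val]

Transformed code:
i = val - 5 + i[i]
i = 21 // (33 * result)[33 * result]
val = val % val[val]
result = val + result
val = log(10 % i)
process(e)
i = log(result)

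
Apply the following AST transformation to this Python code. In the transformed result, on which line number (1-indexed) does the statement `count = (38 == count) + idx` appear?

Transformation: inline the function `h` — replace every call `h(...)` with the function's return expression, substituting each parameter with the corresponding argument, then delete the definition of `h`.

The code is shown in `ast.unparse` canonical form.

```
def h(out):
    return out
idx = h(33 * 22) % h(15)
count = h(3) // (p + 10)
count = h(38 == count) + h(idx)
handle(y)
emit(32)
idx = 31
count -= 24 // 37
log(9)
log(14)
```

3

Transformed code:
idx = 33 * 22 % 15
count = 3 // (p + 10)
count = (38 == count) + idx
handle(y)
emit(32)
idx = 31
count -= 24 // 37
log(9)
log(14)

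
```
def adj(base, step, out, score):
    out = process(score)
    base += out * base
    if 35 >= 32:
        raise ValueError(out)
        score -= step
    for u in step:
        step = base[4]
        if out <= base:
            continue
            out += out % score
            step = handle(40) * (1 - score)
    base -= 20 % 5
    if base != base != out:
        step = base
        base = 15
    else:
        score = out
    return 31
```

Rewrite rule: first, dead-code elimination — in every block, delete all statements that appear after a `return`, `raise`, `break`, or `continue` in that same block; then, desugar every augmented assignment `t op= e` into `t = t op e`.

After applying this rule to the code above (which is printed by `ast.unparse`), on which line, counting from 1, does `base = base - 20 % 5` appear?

Transformed code:
def adj(base, step, out, score):
    out = process(score)
    base = base + out * base
    if 35 >= 32:
        raise ValueError(out)
    for u in step:
        step = base[4]
        if out <= base:
            continue
    base = base - 20 % 5
    if base != base != out:
        step = base
        base = 15
    else:
        score = out
    return 31

10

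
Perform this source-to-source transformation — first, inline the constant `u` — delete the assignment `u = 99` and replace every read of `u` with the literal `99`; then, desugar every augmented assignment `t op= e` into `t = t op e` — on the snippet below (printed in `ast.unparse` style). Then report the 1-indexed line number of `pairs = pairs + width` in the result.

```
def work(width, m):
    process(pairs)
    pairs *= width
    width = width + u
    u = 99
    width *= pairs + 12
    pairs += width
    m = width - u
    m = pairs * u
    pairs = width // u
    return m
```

Transformed code:
def work(width, m):
    process(pairs)
    pairs = pairs * width
    width = width + 99
    width = width * (pairs + 12)
    pairs = pairs + width
    m = width - 99
    m = pairs * 99
    pairs = width // 99
    return m

6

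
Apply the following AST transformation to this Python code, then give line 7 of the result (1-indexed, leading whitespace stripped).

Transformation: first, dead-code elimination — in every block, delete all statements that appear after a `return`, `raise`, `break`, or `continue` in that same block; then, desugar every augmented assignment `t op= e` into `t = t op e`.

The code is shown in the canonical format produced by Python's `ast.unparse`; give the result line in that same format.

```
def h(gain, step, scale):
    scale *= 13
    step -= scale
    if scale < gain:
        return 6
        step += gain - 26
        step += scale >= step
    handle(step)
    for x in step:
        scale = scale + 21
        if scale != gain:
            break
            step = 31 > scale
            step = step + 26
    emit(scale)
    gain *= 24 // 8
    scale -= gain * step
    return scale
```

Transformed code:
def h(gain, step, scale):
    scale = scale * 13
    step = step - scale
    if scale < gain:
        return 6
    handle(step)
    for x in step:
        scale = scale + 21
        if scale != gain:
            break
    emit(scale)
    gain = gain * (24 // 8)
    scale = scale - gain * step
    return scale

for x in step:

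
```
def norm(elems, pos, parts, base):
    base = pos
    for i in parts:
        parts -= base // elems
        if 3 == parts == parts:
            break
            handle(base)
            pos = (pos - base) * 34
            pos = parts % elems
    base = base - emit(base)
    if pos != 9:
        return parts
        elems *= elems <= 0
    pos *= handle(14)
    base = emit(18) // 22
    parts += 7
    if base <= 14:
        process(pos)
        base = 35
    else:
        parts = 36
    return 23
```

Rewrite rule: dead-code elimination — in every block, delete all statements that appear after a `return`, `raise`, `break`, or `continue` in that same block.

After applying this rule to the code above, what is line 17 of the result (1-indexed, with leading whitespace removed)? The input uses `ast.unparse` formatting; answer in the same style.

parts = 36

Transformed code:
def norm(elems, pos, parts, base):
    base = pos
    for i in parts:
        parts -= base // elems
        if 3 == parts == parts:
            break
    base = base - emit(base)
    if pos != 9:
        return parts
    pos *= handle(14)
    base = emit(18) // 22
    parts += 7
    if base <= 14:
        process(pos)
        base = 35
    else:
        parts = 36
    return 23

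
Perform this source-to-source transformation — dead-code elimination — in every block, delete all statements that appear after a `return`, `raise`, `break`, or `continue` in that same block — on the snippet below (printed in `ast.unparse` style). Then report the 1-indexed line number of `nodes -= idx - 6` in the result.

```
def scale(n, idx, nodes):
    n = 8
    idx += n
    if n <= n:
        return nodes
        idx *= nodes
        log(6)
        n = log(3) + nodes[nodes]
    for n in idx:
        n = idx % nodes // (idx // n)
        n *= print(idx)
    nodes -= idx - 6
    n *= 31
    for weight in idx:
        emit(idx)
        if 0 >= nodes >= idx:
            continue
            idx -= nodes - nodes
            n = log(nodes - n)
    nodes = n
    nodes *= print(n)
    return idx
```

9

Transformed code:
def scale(n, idx, nodes):
    n = 8
    idx += n
    if n <= n:
        return nodes
    for n in idx:
        n = idx % nodes // (idx // n)
        n *= print(idx)
    nodes -= idx - 6
    n *= 31
    for weight in idx:
        emit(idx)
        if 0 >= nodes >= idx:
            continue
    nodes = n
    nodes *= print(n)
    return idx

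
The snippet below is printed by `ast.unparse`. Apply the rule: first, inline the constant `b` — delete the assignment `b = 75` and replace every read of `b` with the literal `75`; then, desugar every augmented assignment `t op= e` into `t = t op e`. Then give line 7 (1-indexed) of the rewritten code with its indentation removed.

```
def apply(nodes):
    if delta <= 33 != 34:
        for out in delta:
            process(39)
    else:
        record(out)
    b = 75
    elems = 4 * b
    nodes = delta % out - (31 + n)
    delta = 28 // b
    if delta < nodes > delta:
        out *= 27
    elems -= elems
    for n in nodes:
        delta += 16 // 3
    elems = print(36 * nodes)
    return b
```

Transformed code:
def apply(nodes):
    if delta <= 33 != 34:
        for out in delta:
            process(39)
    else:
        record(out)
    elems = 4 * 75
    nodes = delta % out - (31 + n)
    delta = 28 // 75
    if delta < nodes > delta:
        out = out * 27
    elems = elems - elems
    for n in nodes:
        delta = delta + 16 // 3
    elems = print(36 * nodes)
    return 75

elems = 4 * 75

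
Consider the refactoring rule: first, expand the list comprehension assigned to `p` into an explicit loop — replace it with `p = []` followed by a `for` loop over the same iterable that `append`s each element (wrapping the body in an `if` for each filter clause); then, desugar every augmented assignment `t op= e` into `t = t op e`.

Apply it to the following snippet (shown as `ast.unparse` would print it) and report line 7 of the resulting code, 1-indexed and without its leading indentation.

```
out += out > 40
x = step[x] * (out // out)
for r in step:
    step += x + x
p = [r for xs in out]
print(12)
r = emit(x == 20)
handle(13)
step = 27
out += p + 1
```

p.append(r)

Transformed code:
out = out + (out > 40)
x = step[x] * (out // out)
for r in step:
    step = step + (x + x)
p = []
for xs in out:
    p.append(r)
print(12)
r = emit(x == 20)
handle(13)
step = 27
out = out + (p + 1)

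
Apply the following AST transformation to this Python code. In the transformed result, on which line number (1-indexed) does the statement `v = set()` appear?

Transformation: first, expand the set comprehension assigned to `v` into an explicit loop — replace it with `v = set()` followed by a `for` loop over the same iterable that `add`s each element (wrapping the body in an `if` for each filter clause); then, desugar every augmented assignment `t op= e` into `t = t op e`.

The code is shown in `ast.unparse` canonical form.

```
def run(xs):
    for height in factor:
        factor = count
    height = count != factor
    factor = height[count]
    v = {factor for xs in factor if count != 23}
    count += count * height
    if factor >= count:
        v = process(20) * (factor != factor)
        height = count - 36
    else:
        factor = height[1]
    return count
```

6

Transformed code:
def run(xs):
    for height in factor:
        factor = count
    height = count != factor
    factor = height[count]
    v = set()
    for xs in factor:
        if count != 23:
            v.add(factor)
    count = count + count * height
    if factor >= count:
        v = process(20) * (factor != factor)
        height = count - 36
    else:
        factor = height[1]
    return count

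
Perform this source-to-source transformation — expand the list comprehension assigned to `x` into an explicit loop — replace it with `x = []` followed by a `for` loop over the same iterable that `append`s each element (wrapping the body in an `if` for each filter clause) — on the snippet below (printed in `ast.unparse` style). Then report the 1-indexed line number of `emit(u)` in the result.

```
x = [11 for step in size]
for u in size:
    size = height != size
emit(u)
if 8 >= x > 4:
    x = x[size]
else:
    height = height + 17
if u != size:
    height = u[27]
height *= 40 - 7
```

Transformed code:
x = []
for step in size:
    x.append(11)
for u in size:
    size = height != size
emit(u)
if 8 >= x > 4:
    x = x[size]
else:
    height = height + 17
if u != size:
    height = u[27]
height *= 40 - 7

6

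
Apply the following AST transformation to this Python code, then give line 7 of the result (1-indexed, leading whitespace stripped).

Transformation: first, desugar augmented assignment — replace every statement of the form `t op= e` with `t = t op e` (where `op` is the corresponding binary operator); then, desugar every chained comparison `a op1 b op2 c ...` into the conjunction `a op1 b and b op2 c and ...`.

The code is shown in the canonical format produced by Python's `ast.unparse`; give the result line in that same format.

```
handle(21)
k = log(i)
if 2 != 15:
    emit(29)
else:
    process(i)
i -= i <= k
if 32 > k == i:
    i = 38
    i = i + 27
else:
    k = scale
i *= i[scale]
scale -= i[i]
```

i = i - (i <= k)

Transformed code:
handle(21)
k = log(i)
if 2 != 15:
    emit(29)
else:
    process(i)
i = i - (i <= k)
if 32 > k and k == i:
    i = 38
    i = i + 27
else:
    k = scale
i = i * i[scale]
scale = scale - i[i]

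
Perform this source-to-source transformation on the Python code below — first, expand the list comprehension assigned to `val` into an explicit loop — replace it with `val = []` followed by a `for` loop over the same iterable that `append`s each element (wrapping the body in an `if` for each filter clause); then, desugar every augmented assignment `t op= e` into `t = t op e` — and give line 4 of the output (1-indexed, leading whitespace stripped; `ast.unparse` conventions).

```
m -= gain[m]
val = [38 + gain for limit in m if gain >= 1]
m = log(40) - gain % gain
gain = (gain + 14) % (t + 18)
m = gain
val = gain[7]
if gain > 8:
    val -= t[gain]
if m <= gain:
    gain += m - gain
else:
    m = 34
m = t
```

if gain >= 1:

Transformed code:
m = m - gain[m]
val = []
for limit in m:
    if gain >= 1:
        val.append(38 + gain)
m = log(40) - gain % gain
gain = (gain + 14) % (t + 18)
m = gain
val = gain[7]
if gain > 8:
    val = val - t[gain]
if m <= gain:
    gain = gain + (m - gain)
else:
    m = 34
m = t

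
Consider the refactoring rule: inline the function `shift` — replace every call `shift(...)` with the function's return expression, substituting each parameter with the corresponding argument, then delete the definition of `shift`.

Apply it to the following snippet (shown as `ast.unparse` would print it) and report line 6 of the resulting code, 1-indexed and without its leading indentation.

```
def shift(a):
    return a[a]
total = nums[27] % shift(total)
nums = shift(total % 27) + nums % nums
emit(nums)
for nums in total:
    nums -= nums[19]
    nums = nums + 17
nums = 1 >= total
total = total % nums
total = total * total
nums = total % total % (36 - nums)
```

Transformed code:
total = nums[27] % total[total]
nums = (total % 27)[total % 27] + nums % nums
emit(nums)
for nums in total:
    nums -= nums[19]
    nums = nums + 17
nums = 1 >= total
total = total % nums
total = total * total
nums = total % total % (36 - nums)

nums = nums + 17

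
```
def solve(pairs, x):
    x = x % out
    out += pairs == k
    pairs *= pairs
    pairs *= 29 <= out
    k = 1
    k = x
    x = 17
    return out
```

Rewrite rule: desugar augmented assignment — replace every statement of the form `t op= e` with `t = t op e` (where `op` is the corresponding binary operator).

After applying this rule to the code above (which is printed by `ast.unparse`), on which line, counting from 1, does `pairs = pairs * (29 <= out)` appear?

Transformed code:
def solve(pairs, x):
    x = x % out
    out = out + (pairs == k)
    pairs = pairs * pairs
    pairs = pairs * (29 <= out)
    k = 1
    k = x
    x = 17
    return out

5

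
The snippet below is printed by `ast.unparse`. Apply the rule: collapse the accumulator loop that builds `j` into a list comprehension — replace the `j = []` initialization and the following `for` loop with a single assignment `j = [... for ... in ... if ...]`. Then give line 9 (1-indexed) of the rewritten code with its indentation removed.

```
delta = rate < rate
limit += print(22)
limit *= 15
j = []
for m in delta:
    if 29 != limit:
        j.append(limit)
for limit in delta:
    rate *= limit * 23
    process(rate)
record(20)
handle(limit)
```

handle(limit)

Transformed code:
delta = rate < rate
limit += print(22)
limit *= 15
j = [limit for m in delta if 29 != limit]
for limit in delta:
    rate *= limit * 23
    process(rate)
record(20)
handle(limit)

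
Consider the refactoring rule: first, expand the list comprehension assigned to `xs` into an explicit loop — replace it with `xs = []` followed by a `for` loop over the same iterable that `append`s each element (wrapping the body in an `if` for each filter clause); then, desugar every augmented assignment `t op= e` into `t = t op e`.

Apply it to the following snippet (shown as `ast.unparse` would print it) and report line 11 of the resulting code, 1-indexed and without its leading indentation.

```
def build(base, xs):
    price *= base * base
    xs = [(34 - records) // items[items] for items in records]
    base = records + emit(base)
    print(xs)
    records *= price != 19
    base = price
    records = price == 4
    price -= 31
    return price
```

Transformed code:
def build(base, xs):
    price = price * (base * base)
    xs = []
    for items in records:
        xs.append((34 - records) // items[items])
    base = records + emit(base)
    print(xs)
    records = records * (price != 19)
    base = price
    records = price == 4
    price = price - 31
    return price

price = price - 31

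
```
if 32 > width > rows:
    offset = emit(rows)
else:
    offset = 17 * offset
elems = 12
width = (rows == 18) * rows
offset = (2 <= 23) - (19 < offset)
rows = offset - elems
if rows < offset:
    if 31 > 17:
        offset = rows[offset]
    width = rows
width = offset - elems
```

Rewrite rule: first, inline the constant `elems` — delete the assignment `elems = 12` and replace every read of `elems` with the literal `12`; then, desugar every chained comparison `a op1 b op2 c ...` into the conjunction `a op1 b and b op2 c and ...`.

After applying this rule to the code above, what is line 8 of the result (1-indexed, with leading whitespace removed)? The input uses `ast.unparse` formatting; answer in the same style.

if rows < offset:

Transformed code:
if 32 > width and width > rows:
    offset = emit(rows)
else:
    offset = 17 * offset
width = (rows == 18) * rows
offset = (2 <= 23) - (19 < offset)
rows = offset - 12
if rows < offset:
    if 31 > 17:
        offset = rows[offset]
    width = rows
width = offset - 12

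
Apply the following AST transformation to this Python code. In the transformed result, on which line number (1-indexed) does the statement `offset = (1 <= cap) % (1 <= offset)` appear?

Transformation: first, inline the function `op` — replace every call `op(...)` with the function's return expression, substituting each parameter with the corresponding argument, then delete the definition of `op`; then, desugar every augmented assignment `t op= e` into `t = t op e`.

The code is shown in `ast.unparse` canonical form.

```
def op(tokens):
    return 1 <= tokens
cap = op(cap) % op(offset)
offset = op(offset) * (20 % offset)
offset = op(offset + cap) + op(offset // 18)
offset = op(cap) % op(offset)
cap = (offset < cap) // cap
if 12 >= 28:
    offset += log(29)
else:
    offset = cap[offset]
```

Transformed code:
cap = (1 <= cap) % (1 <= offset)
offset = (1 <= offset) * (20 % offset)
offset = (1 <= offset + cap) + (1 <= offset // 18)
offset = (1 <= cap) % (1 <= offset)
cap = (offset < cap) // cap
if 12 >= 28:
    offset = offset + log(29)
else:
    offset = cap[offset]

4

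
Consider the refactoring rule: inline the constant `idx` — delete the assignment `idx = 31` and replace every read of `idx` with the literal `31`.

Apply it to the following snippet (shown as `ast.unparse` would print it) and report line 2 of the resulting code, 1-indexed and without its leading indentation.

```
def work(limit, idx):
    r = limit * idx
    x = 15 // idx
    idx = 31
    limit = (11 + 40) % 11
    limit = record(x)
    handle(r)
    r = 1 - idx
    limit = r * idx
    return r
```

Transformed code:
def work(limit, idx):
    r = limit * 31
    x = 15 // 31
    limit = (11 + 40) % 11
    limit = record(x)
    handle(r)
    r = 1 - 31
    limit = r * 31
    return r

r = limit * 31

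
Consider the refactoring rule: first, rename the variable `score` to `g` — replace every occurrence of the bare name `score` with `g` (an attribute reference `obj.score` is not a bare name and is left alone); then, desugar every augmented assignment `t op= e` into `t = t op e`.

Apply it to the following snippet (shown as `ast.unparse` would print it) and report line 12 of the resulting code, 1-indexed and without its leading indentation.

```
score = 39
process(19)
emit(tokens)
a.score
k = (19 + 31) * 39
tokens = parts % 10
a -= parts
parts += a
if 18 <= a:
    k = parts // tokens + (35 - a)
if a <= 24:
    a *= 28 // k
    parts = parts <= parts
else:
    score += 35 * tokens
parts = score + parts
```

Transformed code:
g = 39
process(19)
emit(tokens)
a.score
k = (19 + 31) * 39
tokens = parts % 10
a = a - parts
parts = parts + a
if 18 <= a:
    k = parts // tokens + (35 - a)
if a <= 24:
    a = a * (28 // k)
    parts = parts <= parts
else:
    g = g + 35 * tokens
parts = g + parts

a = a * (28 // k)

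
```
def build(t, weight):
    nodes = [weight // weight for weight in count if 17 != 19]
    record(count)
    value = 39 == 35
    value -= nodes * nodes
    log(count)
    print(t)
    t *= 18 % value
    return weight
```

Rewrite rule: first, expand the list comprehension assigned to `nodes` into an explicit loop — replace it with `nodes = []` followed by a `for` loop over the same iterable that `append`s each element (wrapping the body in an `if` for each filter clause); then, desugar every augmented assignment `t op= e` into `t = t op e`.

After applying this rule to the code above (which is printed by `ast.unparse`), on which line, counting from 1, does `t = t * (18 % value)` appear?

Transformed code:
def build(t, weight):
    nodes = []
    for weight in count:
        if 17 != 19:
            nodes.append(weight // weight)
    record(count)
    value = 39 == 35
    value = value - nodes * nodes
    log(count)
    print(t)
    t = t * (18 % value)
    return weight

11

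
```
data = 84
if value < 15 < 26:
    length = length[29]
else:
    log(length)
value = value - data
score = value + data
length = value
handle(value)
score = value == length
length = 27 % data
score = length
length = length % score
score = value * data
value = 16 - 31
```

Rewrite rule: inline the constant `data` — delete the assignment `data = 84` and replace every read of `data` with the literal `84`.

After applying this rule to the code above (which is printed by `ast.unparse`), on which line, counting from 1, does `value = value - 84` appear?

5

Transformed code:
if value < 15 < 26:
    length = length[29]
else:
    log(length)
value = value - 84
score = value + 84
length = value
handle(value)
score = value == length
length = 27 % 84
score = length
length = length % score
score = value * 84
value = 16 - 31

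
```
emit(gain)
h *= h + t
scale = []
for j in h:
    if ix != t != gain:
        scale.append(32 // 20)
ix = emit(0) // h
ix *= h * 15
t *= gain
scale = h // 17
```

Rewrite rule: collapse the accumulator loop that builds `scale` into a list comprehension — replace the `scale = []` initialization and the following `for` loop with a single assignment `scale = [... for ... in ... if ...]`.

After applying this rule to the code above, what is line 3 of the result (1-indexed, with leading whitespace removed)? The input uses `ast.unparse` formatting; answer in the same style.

scale = [32 // 20 for j in h if ix != t != gain]

Transformed code:
emit(gain)
h *= h + t
scale = [32 // 20 for j in h if ix != t != gain]
ix = emit(0) // h
ix *= h * 15
t *= gain
scale = h // 17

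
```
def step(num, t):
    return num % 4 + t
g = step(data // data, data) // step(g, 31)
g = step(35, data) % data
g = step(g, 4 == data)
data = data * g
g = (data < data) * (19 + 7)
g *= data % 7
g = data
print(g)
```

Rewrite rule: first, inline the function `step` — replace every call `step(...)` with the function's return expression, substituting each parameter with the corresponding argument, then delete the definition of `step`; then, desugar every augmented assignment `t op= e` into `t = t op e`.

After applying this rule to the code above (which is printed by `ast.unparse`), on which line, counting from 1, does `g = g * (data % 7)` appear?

6

Transformed code:
g = (data // data % 4 + data) // (g % 4 + 31)
g = (35 % 4 + data) % data
g = g % 4 + (4 == data)
data = data * g
g = (data < data) * (19 + 7)
g = g * (data % 7)
g = data
print(g)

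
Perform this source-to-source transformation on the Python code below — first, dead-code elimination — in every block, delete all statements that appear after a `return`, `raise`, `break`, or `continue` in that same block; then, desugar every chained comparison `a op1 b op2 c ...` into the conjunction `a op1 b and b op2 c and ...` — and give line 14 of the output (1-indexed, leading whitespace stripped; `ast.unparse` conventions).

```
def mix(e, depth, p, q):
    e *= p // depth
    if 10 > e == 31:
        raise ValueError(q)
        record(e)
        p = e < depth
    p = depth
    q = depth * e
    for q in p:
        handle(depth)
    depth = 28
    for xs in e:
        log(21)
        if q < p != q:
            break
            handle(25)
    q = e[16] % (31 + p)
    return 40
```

q = e[16] % (31 + p)

Transformed code:
def mix(e, depth, p, q):
    e *= p // depth
    if 10 > e and e == 31:
        raise ValueError(q)
    p = depth
    q = depth * e
    for q in p:
        handle(depth)
    depth = 28
    for xs in e:
        log(21)
        if q < p and p != q:
            break
    q = e[16] % (31 + p)
    return 40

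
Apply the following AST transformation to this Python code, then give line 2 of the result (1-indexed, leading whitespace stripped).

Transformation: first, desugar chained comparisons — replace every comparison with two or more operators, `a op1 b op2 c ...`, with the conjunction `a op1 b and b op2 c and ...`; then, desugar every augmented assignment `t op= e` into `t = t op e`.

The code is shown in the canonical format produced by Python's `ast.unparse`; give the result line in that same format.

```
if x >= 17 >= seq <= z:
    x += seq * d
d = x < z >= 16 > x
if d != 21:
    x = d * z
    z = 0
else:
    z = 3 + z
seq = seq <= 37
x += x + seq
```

x = x + seq * d

Transformed code:
if x >= 17 and 17 >= seq and (seq <= z):
    x = x + seq * d
d = x < z and z >= 16 and (16 > x)
if d != 21:
    x = d * z
    z = 0
else:
    z = 3 + z
seq = seq <= 37
x = x + (x + seq)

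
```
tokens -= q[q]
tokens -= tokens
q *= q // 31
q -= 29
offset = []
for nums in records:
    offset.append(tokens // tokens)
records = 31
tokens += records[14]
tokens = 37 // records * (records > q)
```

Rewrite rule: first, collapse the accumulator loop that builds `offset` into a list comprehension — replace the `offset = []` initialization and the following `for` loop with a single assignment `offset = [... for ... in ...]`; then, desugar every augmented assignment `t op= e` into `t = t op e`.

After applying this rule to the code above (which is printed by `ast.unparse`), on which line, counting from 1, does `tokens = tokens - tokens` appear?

2

Transformed code:
tokens = tokens - q[q]
tokens = tokens - tokens
q = q * (q // 31)
q = q - 29
offset = [tokens // tokens for nums in records]
records = 31
tokens = tokens + records[14]
tokens = 37 // records * (records > q)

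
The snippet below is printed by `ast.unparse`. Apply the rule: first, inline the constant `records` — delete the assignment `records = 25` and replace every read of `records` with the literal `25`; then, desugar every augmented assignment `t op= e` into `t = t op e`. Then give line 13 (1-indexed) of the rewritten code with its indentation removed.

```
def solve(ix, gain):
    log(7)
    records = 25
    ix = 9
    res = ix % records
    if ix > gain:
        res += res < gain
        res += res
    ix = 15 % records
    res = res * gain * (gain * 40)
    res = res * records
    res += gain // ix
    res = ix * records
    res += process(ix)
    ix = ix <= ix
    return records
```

Transformed code:
def solve(ix, gain):
    log(7)
    ix = 9
    res = ix % 25
    if ix > gain:
        res = res + (res < gain)
        res = res + res
    ix = 15 % 25
    res = res * gain * (gain * 40)
    res = res * 25
    res = res + gain // ix
    res = ix * 25
    res = res + process(ix)
    ix = ix <= ix
    return 25

res = res + process(ix)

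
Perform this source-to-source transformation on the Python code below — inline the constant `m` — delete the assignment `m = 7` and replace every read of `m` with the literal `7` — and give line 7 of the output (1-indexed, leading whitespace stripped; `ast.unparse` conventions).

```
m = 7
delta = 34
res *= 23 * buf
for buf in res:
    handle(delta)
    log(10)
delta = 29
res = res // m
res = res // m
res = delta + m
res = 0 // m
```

res = res // 7

Transformed code:
delta = 34
res *= 23 * buf
for buf in res:
    handle(delta)
    log(10)
delta = 29
res = res // 7
res = res // 7
res = delta + 7
res = 0 // 7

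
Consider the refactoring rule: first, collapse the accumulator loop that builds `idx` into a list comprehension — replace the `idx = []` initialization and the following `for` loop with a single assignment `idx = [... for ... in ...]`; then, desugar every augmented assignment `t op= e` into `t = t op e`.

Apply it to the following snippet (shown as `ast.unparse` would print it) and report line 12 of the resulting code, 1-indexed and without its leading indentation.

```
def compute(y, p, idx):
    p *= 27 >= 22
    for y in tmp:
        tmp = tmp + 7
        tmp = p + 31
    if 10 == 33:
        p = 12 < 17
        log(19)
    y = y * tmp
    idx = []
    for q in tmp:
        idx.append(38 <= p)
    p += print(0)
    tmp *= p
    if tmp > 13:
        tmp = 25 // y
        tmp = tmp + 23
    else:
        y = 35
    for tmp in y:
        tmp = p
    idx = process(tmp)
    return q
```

Transformed code:
def compute(y, p, idx):
    p = p * (27 >= 22)
    for y in tmp:
        tmp = tmp + 7
        tmp = p + 31
    if 10 == 33:
        p = 12 < 17
        log(19)
    y = y * tmp
    idx = [38 <= p for q in tmp]
    p = p + print(0)
    tmp = tmp * p
    if tmp > 13:
        tmp = 25 // y
        tmp = tmp + 23
    else:
        y = 35
    for tmp in y:
        tmp = p
    idx = process(tmp)
    return q

tmp = tmp * p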